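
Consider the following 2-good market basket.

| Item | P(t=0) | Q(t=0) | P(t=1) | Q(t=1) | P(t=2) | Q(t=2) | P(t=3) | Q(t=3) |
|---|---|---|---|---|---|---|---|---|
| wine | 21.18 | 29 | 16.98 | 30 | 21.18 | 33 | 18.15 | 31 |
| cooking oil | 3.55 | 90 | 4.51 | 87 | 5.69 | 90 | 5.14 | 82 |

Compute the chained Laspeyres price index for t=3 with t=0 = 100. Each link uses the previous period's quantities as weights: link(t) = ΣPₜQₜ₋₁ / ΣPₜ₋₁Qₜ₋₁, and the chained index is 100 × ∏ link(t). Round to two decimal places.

105.72

Link t=0→t=1:
ΣP(t=1)Q(t=0) = 16.98×29 + 4.51×90 = 492.42 + 405.9 = 898.32
ΣP(t=0)Q(t=0) = 21.18×29 + 3.55×90 = 614.22 + 319.5 = 933.72
link = 898.32/933.72 = 0.962087
Link t=1→t=2:
ΣP(t=2)Q(t=1) = 21.18×30 + 5.69×87 = 635.4 + 495.03 = 1130.43
ΣP(t=1)Q(t=1) = 16.98×30 + 4.51×87 = 509.4 + 392.37 = 901.77
link = 1130.43/901.77 = 1.253568
Link t=2→t=3:
ΣP(t=3)Q(t=2) = 18.15×33 + 5.14×90 = 598.95 + 462.6 = 1061.55
ΣP(t=2)Q(t=2) = 21.18×33 + 5.69×90 = 698.94 + 512.1 = 1211.04
link = 1061.55/1211.04 = 0.876561
Chained index = 100 × 0.962087 × 1.253568 × 0.876561 = 105.7169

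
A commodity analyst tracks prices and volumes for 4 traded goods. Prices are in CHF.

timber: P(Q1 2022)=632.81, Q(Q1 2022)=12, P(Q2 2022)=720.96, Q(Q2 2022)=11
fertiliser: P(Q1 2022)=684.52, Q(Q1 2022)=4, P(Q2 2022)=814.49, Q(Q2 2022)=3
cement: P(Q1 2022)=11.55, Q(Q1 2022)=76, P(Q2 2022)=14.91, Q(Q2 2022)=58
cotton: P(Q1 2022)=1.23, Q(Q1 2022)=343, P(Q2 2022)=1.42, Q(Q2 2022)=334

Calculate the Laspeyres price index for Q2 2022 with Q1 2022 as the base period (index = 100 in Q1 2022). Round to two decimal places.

Laspeyres price index uses base-period quantities as weights.
ΣP(Q2 2022)·Q(Q1 2022) = 720.96×12 + 814.49×4 + 14.91×76 + 1.42×343 = 8651.52 + 3257.96 + 1133.16 + 487.06 = 13529.7
ΣP(Q1 2022)·Q(Q1 2022) = 632.81×12 + 684.52×4 + 11.55×76 + 1.23×343 = 7593.72 + 2738.08 + 877.8 + 421.89 = 11631.49
Index = 13529.7 / 11631.49 × 100 = 116.3196

116.32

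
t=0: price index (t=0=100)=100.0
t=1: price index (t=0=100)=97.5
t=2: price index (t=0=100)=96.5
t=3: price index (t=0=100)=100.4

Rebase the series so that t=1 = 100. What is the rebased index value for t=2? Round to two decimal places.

98.97

Rebased(t=2) = 96.5 / 97.5 × 100 = 98.9744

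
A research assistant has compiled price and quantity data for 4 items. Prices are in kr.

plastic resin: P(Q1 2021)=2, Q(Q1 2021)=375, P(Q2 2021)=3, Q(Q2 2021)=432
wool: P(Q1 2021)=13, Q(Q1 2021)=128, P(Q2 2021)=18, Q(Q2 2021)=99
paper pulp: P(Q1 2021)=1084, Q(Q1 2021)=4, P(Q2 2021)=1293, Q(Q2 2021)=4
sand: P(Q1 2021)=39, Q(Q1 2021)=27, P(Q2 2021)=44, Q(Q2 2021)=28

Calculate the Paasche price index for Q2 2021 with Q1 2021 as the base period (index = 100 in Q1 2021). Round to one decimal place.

Paasche price index uses current-period quantities as weights.
ΣP(Q2 2021)·Q(Q2 2021) = 3×432 + 18×99 + 1293×4 + 44×28 = 1296 + 1782 + 5172 + 1232 = 9482
ΣP(Q1 2021)·Q(Q2 2021) = 2×432 + 13×99 + 1084×4 + 39×28 = 864 + 1287 + 4336 + 1092 = 7579
Index = 9482 / 7579 × 100 = 125.1089

125.1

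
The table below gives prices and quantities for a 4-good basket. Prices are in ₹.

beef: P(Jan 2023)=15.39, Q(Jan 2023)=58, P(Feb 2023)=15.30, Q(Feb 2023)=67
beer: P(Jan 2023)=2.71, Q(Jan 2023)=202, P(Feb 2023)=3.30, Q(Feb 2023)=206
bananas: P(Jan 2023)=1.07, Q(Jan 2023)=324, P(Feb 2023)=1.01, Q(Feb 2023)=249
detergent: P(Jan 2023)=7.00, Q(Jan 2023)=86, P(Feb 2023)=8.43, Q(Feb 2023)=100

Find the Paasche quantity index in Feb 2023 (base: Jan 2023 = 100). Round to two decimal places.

107.41

Paasche quantity index uses current-period prices as weights.
ΣP(Feb 2023)·Q(Feb 2023) = 15.30×67 + 3.30×206 + 1.01×249 + 8.43×100 = 1025.1 + 679.8 + 251.49 + 843 = 2799.39
ΣP(Feb 2023)·Q(Jan 2023) = 15.30×58 + 3.30×202 + 1.01×324 + 8.43×86 = 887.4 + 666.6 + 327.24 + 724.98 = 2606.22
Index = 2799.39 / 2606.22 × 100 = 107.4119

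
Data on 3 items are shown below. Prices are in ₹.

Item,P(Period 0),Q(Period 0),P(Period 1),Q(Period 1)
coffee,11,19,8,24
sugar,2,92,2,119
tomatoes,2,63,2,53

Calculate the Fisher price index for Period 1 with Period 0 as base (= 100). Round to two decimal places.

Laspeyres component (base-period weights):
ΣP(Period 1)Q(Period 0) = 8×19 + 2×92 + 2×63 = 152 + 184 + 126 = 462
ΣP(Period 0)Q(Period 0) = 11×19 + 2×92 + 2×63 = 209 + 184 + 126 = 519
L = 462 / 519 × 100 = 89.0173
Paasche component (current-period weights):
ΣP(Period 1)Q(Period 1) = 8×24 + 2×119 + 2×53 = 192 + 238 + 106 = 536
ΣP(Period 0)Q(Period 1) = 11×24 + 2×119 + 2×53 = 264 + 238 + 106 = 608
P = 536 / 608 × 100 = 88.1579
Fisher = √(L × P) = √(89.0173 × 88.1579) = 88.5866

88.59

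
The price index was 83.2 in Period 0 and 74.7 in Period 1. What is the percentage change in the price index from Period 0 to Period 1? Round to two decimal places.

Change = (74.7 − 83.2) / 83.2 × 100
       = -8.5 / 83.2 × 100 = -10.2163%

-10.22%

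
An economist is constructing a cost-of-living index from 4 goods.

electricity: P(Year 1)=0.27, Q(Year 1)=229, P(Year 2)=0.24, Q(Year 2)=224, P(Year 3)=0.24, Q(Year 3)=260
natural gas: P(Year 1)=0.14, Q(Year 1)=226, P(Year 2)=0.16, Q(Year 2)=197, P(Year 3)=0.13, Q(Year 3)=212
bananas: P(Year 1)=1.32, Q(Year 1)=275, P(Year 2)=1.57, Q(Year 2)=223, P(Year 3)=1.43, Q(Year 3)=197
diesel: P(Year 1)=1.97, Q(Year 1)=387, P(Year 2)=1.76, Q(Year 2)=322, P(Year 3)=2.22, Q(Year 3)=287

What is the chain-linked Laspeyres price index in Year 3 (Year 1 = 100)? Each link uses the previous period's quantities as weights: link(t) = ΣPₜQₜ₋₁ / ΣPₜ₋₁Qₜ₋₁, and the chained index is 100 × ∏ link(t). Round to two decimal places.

Link Year 1→Year 2:
ΣP(Year 2)Q(Year 1) = 0.24×229 + 0.16×226 + 1.57×275 + 1.76×387 = 54.96 + 36.16 + 431.75 + 681.12 = 1203.99
ΣP(Year 1)Q(Year 1) = 0.27×229 + 0.14×226 + 1.32×275 + 1.97×387 = 61.83 + 31.64 + 363 + 762.39 = 1218.86
link = 1203.99/1218.86 = 0.987800
Link Year 2→Year 3:
ΣP(Year 3)Q(Year 2) = 0.24×224 + 0.13×197 + 1.43×223 + 2.22×322 = 53.76 + 25.61 + 318.89 + 714.84 = 1113.1
ΣP(Year 2)Q(Year 2) = 0.24×224 + 0.16×197 + 1.57×223 + 1.76×322 = 53.76 + 31.52 + 350.11 + 566.72 = 1002.11
link = 1113.1/1002.11 = 1.110756
Chained index = 100 × 0.987800 × 1.110756 = 109.7205

109.72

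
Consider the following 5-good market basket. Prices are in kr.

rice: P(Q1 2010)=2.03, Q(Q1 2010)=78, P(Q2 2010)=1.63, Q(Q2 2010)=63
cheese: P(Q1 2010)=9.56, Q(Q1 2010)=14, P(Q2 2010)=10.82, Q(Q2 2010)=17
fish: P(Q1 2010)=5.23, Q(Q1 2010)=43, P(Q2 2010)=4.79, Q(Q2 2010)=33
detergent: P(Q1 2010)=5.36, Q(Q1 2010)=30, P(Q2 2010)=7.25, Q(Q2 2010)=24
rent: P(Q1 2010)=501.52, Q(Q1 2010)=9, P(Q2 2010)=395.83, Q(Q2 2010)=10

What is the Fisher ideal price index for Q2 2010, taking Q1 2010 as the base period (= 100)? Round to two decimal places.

81.89

Laspeyres component (base-period weights):
ΣP(Q2 2010)Q(Q1 2010) = 1.63×78 + 10.82×14 + 4.79×43 + 7.25×30 + 395.83×9 = 127.14 + 151.48 + 205.97 + 217.5 + 3562.47 = 4264.56
ΣP(Q1 2010)Q(Q1 2010) = 2.03×78 + 9.56×14 + 5.23×43 + 5.36×30 + 501.52×9 = 158.34 + 133.84 + 224.89 + 160.8 + 4513.68 = 5191.55
L = 4264.56 / 5191.55 × 100 = 82.1443
Paasche component (current-period weights):
ΣP(Q2 2010)Q(Q2 2010) = 1.63×63 + 10.82×17 + 4.79×33 + 7.25×24 + 395.83×10 = 102.69 + 183.94 + 158.07 + 174 + 3958.3 = 4577
ΣP(Q1 2010)Q(Q2 2010) = 2.03×63 + 9.56×17 + 5.23×33 + 5.36×24 + 501.52×10 = 127.89 + 162.52 + 172.59 + 128.64 + 5015.2 = 5606.84
P = 4577 / 5606.84 × 100 = 81.6324
Fisher = √(L × P) = √(82.1443 × 81.6324) = 81.8879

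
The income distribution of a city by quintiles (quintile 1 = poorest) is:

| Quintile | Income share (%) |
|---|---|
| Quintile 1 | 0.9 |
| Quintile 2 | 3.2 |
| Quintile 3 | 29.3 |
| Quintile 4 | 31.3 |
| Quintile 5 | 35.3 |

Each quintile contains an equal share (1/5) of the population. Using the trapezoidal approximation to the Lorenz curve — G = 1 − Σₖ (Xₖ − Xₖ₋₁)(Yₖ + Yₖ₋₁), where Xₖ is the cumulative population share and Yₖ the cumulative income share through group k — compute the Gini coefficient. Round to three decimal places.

0.388

Cumulative income shares Yₖ: 0.0090, 0.0410, 0.3340, 0.6470, 1.0000
Σ (Xₖ−Xₖ₋₁)(Yₖ+Yₖ₋₁) = (1/5)(0.0090+0.0000) + (1/5)(0.0410+0.0090) + (1/5)(0.3340+0.0410) + (1/5)(0.6470+0.3340) + (1/5)(1.0000+0.6470)
  = 0.0018 + 0.0100 + 0.0750 + 0.1962 + 0.3294 = 0.6124
G = 1 − 0.6124 = 0.3876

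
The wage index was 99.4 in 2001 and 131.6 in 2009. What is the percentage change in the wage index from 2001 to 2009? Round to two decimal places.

Change = (131.6 − 99.4) / 99.4 × 100
       = 32.2 / 99.4 × 100 = 32.3944%

32.39%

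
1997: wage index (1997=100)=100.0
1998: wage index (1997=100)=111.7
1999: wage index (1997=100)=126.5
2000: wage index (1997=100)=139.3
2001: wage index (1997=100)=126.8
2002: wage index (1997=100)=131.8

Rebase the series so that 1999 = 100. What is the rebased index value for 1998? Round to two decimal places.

Rebased(1998) = 111.7 / 126.5 × 100 = 88.3004

88.30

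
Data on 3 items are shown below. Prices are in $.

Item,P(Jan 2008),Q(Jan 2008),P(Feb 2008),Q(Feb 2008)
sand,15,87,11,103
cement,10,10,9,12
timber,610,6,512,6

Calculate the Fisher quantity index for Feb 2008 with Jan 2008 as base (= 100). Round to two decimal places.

104.92

Laspeyres component (base-period weights):
ΣP(Jan 2008)Q(Feb 2008) = 15×103 + 10×12 + 610×6 = 1545 + 120 + 3660 = 5325
ΣP(Jan 2008)Q(Jan 2008) = 15×87 + 10×10 + 610×6 = 1305 + 100 + 3660 = 5065
L = 5325 / 5065 × 100 = 105.1333
Paasche component (current-period weights):
ΣP(Feb 2008)Q(Feb 2008) = 11×103 + 9×12 + 512×6 = 1133 + 108 + 3072 = 4313
ΣP(Feb 2008)Q(Jan 2008) = 11×87 + 9×10 + 512×6 = 957 + 90 + 3072 = 4119
P = 4313 / 4119 × 100 = 104.7099
Fisher = √(L × P) = √(105.1333 × 104.7099) = 104.9214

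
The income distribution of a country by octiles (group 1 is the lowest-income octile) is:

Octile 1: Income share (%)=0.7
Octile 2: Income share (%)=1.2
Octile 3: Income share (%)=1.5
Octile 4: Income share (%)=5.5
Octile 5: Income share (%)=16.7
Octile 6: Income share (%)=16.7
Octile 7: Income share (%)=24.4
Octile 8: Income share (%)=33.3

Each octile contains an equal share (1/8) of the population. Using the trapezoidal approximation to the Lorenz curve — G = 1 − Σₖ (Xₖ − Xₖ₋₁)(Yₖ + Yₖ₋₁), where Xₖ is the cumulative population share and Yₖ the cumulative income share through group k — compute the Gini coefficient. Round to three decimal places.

Cumulative income shares Yₖ: 0.0070, 0.0190, 0.0340, 0.0890, 0.2560, 0.4230, 0.6670, 1.0000
Σ (Xₖ−Xₖ₋₁)(Yₖ+Yₖ₋₁) = (1/8)(0.0070+0.0000) + (1/8)(0.0190+0.0070) + (1/8)(0.0340+0.0190) + (1/8)(0.0890+0.0340) + (1/8)(0.2560+0.0890) + (1/8)(0.4230+0.2560) + (1/8)(0.6670+0.4230) + (1/8)(1.0000+0.6670)
  = 0.0009 + 0.0032 + 0.0066 + 0.0154 + 0.0431 + 0.0849 + 0.1363 + 0.2084 = 0.4988
G = 1 − 0.4988 = 0.5012

0.501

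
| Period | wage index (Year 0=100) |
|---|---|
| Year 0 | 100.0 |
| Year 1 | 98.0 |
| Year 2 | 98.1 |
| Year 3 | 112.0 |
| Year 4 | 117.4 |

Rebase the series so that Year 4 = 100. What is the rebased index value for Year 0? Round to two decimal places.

85.18

Rebased(Year 0) = 100.0 / 117.4 × 100 = 85.1789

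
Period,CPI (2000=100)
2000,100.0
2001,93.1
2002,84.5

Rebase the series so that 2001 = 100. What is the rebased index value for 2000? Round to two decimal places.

Rebased(2000) = 100.0 / 93.1 × 100 = 107.4114

107.41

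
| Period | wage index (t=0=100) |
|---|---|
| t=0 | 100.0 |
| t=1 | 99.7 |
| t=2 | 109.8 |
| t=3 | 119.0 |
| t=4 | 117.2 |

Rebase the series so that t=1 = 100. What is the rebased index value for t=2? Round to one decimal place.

110.1

Rebased(t=2) = 109.8 / 99.7 × 100 = 110.1304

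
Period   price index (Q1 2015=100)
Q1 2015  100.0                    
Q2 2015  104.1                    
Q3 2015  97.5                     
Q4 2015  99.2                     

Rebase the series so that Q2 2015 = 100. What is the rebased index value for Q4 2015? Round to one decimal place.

Rebased(Q4 2015) = 99.2 / 104.1 × 100 = 95.2930

95.3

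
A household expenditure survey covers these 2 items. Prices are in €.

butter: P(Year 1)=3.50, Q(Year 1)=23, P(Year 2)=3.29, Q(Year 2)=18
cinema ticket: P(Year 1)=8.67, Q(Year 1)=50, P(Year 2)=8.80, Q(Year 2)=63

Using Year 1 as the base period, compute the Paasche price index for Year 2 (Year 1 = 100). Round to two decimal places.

Paasche price index uses current-period quantities as weights.
ΣP(Year 2)·Q(Year 2) = 3.29×18 + 8.80×63 = 59.22 + 554.4 = 613.62
ΣP(Year 1)·Q(Year 2) = 3.50×18 + 8.67×63 = 63 + 546.21 = 609.21
Index = 613.62 / 609.21 × 100 = 100.7239

100.72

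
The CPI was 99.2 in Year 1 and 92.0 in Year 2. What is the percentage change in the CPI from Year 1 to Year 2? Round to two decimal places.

-7.26%

Change = (92.0 − 99.2) / 99.2 × 100
       = -7.2 / 99.2 × 100 = -7.2581%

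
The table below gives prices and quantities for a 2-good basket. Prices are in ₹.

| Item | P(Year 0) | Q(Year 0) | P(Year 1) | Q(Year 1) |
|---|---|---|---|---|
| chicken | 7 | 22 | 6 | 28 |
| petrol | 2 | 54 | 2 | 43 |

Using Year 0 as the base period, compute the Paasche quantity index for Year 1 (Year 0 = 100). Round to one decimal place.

Paasche quantity index uses current-period prices as weights.
ΣP(Year 1)·Q(Year 1) = 6×28 + 2×43 = 168 + 86 = 254
ΣP(Year 1)·Q(Year 0) = 6×22 + 2×54 = 132 + 108 = 240
Index = 254 / 240 × 100 = 105.8333

105.8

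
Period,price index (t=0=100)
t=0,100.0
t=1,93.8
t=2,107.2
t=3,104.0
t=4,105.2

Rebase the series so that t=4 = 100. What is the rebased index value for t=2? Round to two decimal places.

Rebased(t=2) = 107.2 / 105.2 × 100 = 101.9011

101.90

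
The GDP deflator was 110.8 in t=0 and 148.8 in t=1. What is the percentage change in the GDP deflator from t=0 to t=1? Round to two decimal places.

34.30%

Change = (148.8 − 110.8) / 110.8 × 100
       = 38.0 / 110.8 × 100 = 34.2960%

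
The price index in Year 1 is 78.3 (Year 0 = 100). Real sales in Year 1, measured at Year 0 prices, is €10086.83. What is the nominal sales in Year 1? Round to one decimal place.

Nominal = Real × (Index/100) = 10086.83 × (78.3/100)
        = 10086.83 × 0.783 = 7897.9879

7898.0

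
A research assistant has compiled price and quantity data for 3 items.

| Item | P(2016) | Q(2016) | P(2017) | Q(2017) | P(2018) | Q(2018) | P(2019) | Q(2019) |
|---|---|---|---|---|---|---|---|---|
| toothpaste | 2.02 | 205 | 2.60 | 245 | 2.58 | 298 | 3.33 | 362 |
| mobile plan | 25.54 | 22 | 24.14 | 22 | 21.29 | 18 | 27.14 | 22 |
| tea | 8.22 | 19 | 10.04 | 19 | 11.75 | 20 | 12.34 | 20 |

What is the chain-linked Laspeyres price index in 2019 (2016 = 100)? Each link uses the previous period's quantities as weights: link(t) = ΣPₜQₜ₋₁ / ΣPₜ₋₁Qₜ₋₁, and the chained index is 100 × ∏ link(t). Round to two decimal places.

134.49

Link 2016→2017:
ΣP(2017)Q(2016) = 2.60×205 + 24.14×22 + 10.04×19 = 533 + 531.08 + 190.76 = 1254.84
ΣP(2016)Q(2016) = 2.02×205 + 25.54×22 + 8.22×19 = 414.1 + 561.88 + 156.18 = 1132.16
link = 1254.84/1132.16 = 1.108359
Link 2017→2018:
ΣP(2018)Q(2017) = 2.58×245 + 21.29×22 + 11.75×19 = 632.1 + 468.38 + 223.25 = 1323.73
ΣP(2017)Q(2017) = 2.60×245 + 24.14×22 + 10.04×19 = 637 + 531.08 + 190.76 = 1358.84
link = 1323.73/1358.84 = 0.974162
Link 2018→2019:
ΣP(2019)Q(2018) = 3.33×298 + 27.14×18 + 12.34×20 = 992.34 + 488.52 + 246.8 = 1727.66
ΣP(2018)Q(2018) = 2.58×298 + 21.29×18 + 11.75×20 = 768.84 + 383.22 + 235 = 1387.06
link = 1727.66/1387.06 = 1.245555
Chained index = 100 × 1.108359 × 0.974162 × 1.245555 = 134.4853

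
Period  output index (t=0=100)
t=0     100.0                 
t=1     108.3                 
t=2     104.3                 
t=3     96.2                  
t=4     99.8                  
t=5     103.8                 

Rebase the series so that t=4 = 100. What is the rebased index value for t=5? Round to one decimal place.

Rebased(t=5) = 103.8 / 99.8 × 100 = 104.0080

104.0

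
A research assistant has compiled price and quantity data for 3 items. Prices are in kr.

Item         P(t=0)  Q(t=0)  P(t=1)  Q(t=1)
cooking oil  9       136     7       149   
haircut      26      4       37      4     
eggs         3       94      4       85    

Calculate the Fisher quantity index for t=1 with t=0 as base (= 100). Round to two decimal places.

Laspeyres component (base-period weights):
ΣP(t=0)Q(t=1) = 9×149 + 26×4 + 3×85 = 1341 + 104 + 255 = 1700
ΣP(t=0)Q(t=0) = 9×136 + 26×4 + 3×94 = 1224 + 104 + 282 = 1610
L = 1700 / 1610 × 100 = 105.5901
Paasche component (current-period weights):
ΣP(t=1)Q(t=1) = 7×149 + 37×4 + 4×85 = 1043 + 148 + 340 = 1531
ΣP(t=1)Q(t=0) = 7×136 + 37×4 + 4×94 = 952 + 148 + 376 = 1476
P = 1531 / 1476 × 100 = 103.7263
Fisher = √(L × P) = √(105.5901 × 103.7263) = 104.6540

104.65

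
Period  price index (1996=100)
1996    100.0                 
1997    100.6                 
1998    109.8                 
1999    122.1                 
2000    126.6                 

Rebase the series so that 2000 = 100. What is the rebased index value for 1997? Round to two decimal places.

Rebased(1997) = 100.6 / 126.6 × 100 = 79.4629

79.46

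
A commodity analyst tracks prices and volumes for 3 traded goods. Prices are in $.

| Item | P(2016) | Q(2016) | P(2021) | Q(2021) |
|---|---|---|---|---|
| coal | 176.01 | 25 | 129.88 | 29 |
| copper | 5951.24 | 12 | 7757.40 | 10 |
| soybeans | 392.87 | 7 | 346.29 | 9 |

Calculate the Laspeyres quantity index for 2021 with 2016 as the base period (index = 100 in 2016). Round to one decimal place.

Laspeyres quantity index uses base-period prices as weights.
ΣP(2016)·Q(2021) = 176.01×29 + 5951.24×10 + 392.87×9 = 5104.29 + 59512.4 + 3535.83 = 68152.52
ΣP(2016)·Q(2016) = 176.01×25 + 5951.24×12 + 392.87×7 = 4400.25 + 71414.88 + 2750.09 = 78565.22
Index = 68152.52 / 78565.22 × 100 = 86.7464

86.7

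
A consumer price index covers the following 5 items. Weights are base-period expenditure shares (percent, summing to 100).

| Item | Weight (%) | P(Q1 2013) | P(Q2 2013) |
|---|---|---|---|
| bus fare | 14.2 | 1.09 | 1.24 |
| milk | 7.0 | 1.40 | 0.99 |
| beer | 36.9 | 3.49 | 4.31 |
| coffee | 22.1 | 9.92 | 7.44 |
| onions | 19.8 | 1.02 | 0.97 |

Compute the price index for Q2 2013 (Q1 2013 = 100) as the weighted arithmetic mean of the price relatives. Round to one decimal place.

102.1

bus fare: 14.2 × (1.24/1.09) = 14.2 × 1.137615 = 16.1541
milk: 7.0 × (0.99/1.40) = 7.0 × 0.707143 = 4.9500
beer: 36.9 × (4.31/3.49) = 36.9 × 1.234957 = 45.5699
coffee: 22.1 × (7.44/9.92) = 22.1 × 0.750000 = 16.5750
onions: 19.8 × (0.97/1.02) = 19.8 × 0.950980 = 18.8294
Index = Σ wᵢ·(p₁ᵢ/p₀ᵢ) = 16.1541 + 4.9500 + 45.5699 + 16.5750 + 18.8294 = 102.0785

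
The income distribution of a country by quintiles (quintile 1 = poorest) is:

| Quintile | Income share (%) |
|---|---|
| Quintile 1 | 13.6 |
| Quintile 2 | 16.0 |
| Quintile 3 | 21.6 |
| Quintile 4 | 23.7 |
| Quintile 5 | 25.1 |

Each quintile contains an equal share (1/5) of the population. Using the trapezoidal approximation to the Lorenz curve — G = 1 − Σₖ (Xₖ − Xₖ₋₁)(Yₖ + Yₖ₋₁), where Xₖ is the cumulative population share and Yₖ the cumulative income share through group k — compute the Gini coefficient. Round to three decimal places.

0.123

Cumulative income shares Yₖ: 0.1360, 0.2960, 0.5120, 0.7490, 1.0000
Σ (Xₖ−Xₖ₋₁)(Yₖ+Yₖ₋₁) = (1/5)(0.1360+0.0000) + (1/5)(0.2960+0.1360) + (1/5)(0.5120+0.2960) + (1/5)(0.7490+0.5120) + (1/5)(1.0000+0.7490)
  = 0.0272 + 0.0864 + 0.1616 + 0.2522 + 0.3498 = 0.8772
G = 1 − 0.8772 = 0.1228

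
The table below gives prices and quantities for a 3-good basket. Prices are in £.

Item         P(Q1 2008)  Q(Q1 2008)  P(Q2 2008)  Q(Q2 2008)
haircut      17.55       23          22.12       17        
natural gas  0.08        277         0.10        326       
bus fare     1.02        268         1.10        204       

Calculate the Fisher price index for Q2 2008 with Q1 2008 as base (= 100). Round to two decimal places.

118.89

Laspeyres component (base-period weights):
ΣP(Q2 2008)Q(Q1 2008) = 22.12×23 + 0.10×277 + 1.10×268 = 508.76 + 27.7 + 294.8 = 831.26
ΣP(Q1 2008)Q(Q1 2008) = 17.55×23 + 0.08×277 + 1.02×268 = 403.65 + 22.16 + 273.36 = 699.17
L = 831.26 / 699.17 × 100 = 118.8924
Paasche component (current-period weights):
ΣP(Q2 2008)Q(Q2 2008) = 22.12×17 + 0.10×326 + 1.10×204 = 376.04 + 32.6 + 224.4 = 633.04
ΣP(Q1 2008)Q(Q2 2008) = 17.55×17 + 0.08×326 + 1.02×204 = 298.35 + 26.08 + 208.08 = 532.51
P = 633.04 / 532.51 × 100 = 118.8785
Fisher = √(L × P) = √(118.8924 × 118.8785) = 118.8855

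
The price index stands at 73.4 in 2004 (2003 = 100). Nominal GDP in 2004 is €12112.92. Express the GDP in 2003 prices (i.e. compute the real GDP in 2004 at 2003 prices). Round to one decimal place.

Real = Nominal ÷ (Index/100) = 12112.92 ÷ (73.4/100)
     = 12112.92 ÷ 0.734 = 16502.6158

16502.6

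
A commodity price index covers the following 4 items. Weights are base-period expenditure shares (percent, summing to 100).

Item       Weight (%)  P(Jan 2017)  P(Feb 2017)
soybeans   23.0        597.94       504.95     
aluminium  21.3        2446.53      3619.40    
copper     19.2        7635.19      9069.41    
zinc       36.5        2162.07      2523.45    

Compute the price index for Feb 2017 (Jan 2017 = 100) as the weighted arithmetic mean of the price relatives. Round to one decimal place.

soybeans: 23.0 × (504.95/597.94) = 23.0 × 0.844483 = 19.4231
aluminium: 21.3 × (3619.40/2446.53) = 21.3 × 1.479401 = 31.5113
copper: 19.2 × (9069.41/7635.19) = 19.2 × 1.187843 = 22.8066
zinc: 36.5 × (2523.45/2162.07) = 36.5 × 1.167145 = 42.6008
Index = Σ wᵢ·(p₁ᵢ/p₀ᵢ) = 19.4231 + 31.5113 + 22.8066 + 42.6008 = 116.3418

116.3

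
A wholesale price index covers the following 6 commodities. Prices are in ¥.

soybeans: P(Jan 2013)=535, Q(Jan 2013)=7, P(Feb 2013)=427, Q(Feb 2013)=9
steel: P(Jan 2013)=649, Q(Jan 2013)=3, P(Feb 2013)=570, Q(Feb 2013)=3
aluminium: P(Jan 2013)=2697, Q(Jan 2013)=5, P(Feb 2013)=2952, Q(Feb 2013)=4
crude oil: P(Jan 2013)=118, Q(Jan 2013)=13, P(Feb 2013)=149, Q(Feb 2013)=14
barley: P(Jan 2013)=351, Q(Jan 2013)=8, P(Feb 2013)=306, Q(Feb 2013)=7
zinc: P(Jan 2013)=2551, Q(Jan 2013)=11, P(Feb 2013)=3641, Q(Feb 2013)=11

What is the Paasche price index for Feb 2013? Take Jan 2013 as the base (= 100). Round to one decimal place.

Paasche price index uses current-period quantities as weights.
ΣP(Feb 2013)·Q(Feb 2013) = 427×9 + 570×3 + 2952×4 + 149×14 + 306×7 + 3641×11 = 3843 + 1710 + 11808 + 2086 + 2142 + 40051 = 61640
ΣP(Jan 2013)·Q(Feb 2013) = 535×9 + 649×3 + 2697×4 + 118×14 + 351×7 + 2551×11 = 4815 + 1947 + 10788 + 1652 + 2457 + 28061 = 49720
Index = 61640 / 49720 × 100 = 123.9743

124.0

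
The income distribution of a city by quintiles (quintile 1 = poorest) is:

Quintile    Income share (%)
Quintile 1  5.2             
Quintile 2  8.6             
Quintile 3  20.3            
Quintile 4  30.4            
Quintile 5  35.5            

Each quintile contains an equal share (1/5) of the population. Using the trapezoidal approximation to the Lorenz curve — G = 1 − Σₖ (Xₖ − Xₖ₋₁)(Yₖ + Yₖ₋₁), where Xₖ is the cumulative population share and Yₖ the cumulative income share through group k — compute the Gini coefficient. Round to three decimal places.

0.330

Cumulative income shares Yₖ: 0.0520, 0.1380, 0.3410, 0.6450, 1.0000
Σ (Xₖ−Xₖ₋₁)(Yₖ+Yₖ₋₁) = (1/5)(0.0520+0.0000) + (1/5)(0.1380+0.0520) + (1/5)(0.3410+0.1380) + (1/5)(0.6450+0.3410) + (1/5)(1.0000+0.6450)
  = 0.0104 + 0.0380 + 0.0958 + 0.1972 + 0.3290 = 0.6704
G = 1 − 0.6704 = 0.3296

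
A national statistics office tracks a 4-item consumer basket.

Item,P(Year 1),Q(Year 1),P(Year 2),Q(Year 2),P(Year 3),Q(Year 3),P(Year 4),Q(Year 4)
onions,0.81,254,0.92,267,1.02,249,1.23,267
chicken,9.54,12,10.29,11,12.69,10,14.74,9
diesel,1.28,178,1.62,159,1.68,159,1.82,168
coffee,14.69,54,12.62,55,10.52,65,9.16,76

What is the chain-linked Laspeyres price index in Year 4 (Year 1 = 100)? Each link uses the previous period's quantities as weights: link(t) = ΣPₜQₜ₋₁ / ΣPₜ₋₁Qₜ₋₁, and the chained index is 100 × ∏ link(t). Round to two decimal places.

Link Year 1→Year 2:
ΣP(Year 2)Q(Year 1) = 0.92×254 + 10.29×12 + 1.62×178 + 12.62×54 = 233.68 + 123.48 + 288.36 + 681.48 = 1327
ΣP(Year 1)Q(Year 1) = 0.81×254 + 9.54×12 + 1.28×178 + 14.69×54 = 205.74 + 114.48 + 227.84 + 793.26 = 1341.32
link = 1327/1341.32 = 0.989324
Link Year 2→Year 3:
ΣP(Year 3)Q(Year 2) = 1.02×267 + 12.69×11 + 1.68×159 + 10.52×55 = 272.34 + 139.59 + 267.12 + 578.6 = 1257.65
ΣP(Year 2)Q(Year 2) = 0.92×267 + 10.29×11 + 1.62×159 + 12.62×55 = 245.64 + 113.19 + 257.58 + 694.1 = 1310.51
link = 1257.65/1310.51 = 0.959665
Link Year 3→Year 4:
ΣP(Year 4)Q(Year 3) = 1.23×249 + 14.74×10 + 1.82×159 + 9.16×65 = 306.27 + 147.4 + 289.38 + 595.4 = 1338.45
ΣP(Year 3)Q(Year 3) = 1.02×249 + 12.69×10 + 1.68×159 + 10.52×65 = 253.98 + 126.9 + 267.12 + 683.8 = 1331.8
link = 1338.45/1331.8 = 1.004993
Chained index = 100 × 0.989324 × 0.959665 × 1.004993 = 95.4160

95.42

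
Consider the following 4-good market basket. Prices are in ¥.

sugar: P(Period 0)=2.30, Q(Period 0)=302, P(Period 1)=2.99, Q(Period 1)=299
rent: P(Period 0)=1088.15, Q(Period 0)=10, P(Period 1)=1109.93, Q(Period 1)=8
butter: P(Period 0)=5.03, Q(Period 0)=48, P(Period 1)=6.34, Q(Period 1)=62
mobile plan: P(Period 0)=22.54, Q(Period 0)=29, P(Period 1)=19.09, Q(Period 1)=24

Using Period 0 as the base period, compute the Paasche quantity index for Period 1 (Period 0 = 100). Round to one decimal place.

82.6

Paasche quantity index uses current-period prices as weights.
ΣP(Period 1)·Q(Period 1) = 2.99×299 + 1109.93×8 + 6.34×62 + 19.09×24 = 894.01 + 8879.44 + 393.08 + 458.16 = 10624.69
ΣP(Period 1)·Q(Period 0) = 2.99×302 + 1109.93×10 + 6.34×48 + 19.09×29 = 902.98 + 11099.3 + 304.32 + 553.61 = 12860.21
Index = 10624.69 / 12860.21 × 100 = 82.6168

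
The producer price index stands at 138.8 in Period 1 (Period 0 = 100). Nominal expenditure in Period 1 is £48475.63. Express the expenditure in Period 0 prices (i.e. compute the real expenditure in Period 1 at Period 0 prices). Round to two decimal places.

Real = Nominal ÷ (Index/100) = 48475.63 ÷ (138.8/100)
     = 48475.63 ÷ 1.388 = 34924.8055

34924.81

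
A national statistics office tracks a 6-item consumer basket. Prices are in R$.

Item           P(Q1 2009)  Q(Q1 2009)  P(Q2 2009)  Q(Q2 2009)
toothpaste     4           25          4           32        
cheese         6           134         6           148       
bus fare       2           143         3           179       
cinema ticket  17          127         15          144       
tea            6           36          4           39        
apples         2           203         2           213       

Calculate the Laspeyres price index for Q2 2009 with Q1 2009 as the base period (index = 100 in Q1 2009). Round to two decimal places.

95.39

Laspeyres price index uses base-period quantities as weights.
ΣP(Q2 2009)·Q(Q1 2009) = 4×25 + 6×134 + 3×143 + 15×127 + 4×36 + 2×203 = 100 + 804 + 429 + 1905 + 144 + 406 = 3788
ΣP(Q1 2009)·Q(Q1 2009) = 4×25 + 6×134 + 2×143 + 17×127 + 6×36 + 2×203 = 100 + 804 + 286 + 2159 + 216 + 406 = 3971
Index = 3788 / 3971 × 100 = 95.3916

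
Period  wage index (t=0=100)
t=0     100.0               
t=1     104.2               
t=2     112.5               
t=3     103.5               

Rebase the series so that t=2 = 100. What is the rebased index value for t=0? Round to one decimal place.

88.9

Rebased(t=0) = 100.0 / 112.5 × 100 = 88.8889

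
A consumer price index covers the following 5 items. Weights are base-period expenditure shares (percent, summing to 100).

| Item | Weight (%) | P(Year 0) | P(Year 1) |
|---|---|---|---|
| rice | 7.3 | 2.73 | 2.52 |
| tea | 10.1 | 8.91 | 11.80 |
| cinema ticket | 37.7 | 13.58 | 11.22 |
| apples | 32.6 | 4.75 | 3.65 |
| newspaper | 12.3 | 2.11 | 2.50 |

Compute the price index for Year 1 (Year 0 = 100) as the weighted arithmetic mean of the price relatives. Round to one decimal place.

rice: 7.3 × (2.52/2.73) = 7.3 × 0.923077 = 6.7385
tea: 10.1 × (11.80/8.91) = 10.1 × 1.324355 = 13.3760
cinema ticket: 37.7 × (11.22/13.58) = 37.7 × 0.826215 = 31.1483
apples: 32.6 × (3.65/4.75) = 32.6 × 0.768421 = 25.0505
newspaper: 12.3 × (2.50/2.11) = 12.3 × 1.184834 = 14.5735
Index = Σ wᵢ·(p₁ᵢ/p₀ᵢ) = 6.7385 + 13.3760 + 31.1483 + 25.0505 + 14.5735 = 90.8867

90.9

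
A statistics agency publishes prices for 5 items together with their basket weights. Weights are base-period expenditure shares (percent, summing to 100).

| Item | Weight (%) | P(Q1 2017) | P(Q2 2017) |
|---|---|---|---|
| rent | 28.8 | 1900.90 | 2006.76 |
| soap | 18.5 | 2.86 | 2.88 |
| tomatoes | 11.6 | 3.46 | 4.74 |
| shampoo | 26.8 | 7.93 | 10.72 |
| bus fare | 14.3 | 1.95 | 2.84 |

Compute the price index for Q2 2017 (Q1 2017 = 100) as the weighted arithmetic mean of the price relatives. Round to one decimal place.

rent: 28.8 × (2006.76/1900.90) = 28.8 × 1.055689 = 30.4039
soap: 18.5 × (2.88/2.86) = 18.5 × 1.006993 = 18.6294
tomatoes: 11.6 × (4.74/3.46) = 11.6 × 1.369942 = 15.8913
shampoo: 26.8 × (10.72/7.93) = 26.8 × 1.351828 = 36.2290
bus fare: 14.3 × (2.84/1.95) = 14.3 × 1.456410 = 20.8267
Index = Σ wᵢ·(p₁ᵢ/p₀ᵢ) = 30.4039 + 18.6294 + 15.8913 + 36.2290 + 20.8267 = 121.9802

122.0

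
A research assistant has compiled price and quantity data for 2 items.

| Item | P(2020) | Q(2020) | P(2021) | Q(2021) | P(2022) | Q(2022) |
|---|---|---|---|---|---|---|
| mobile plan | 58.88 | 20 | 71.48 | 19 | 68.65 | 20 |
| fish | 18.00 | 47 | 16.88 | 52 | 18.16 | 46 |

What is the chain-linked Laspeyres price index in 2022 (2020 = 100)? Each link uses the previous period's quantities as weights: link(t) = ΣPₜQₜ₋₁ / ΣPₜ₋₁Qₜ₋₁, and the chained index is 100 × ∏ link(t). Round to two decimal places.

Link 2020→2021:
ΣP(2021)Q(2020) = 71.48×20 + 16.88×47 = 1429.6 + 793.36 = 2222.96
ΣP(2020)Q(2020) = 58.88×20 + 18.00×47 = 1177.6 + 846 = 2023.6
link = 2222.96/2023.6 = 1.098517
Link 2021→2022:
ΣP(2022)Q(2021) = 68.65×19 + 18.16×52 = 1304.35 + 944.32 = 2248.67
ΣP(2021)Q(2021) = 71.48×19 + 16.88×52 = 1358.12 + 877.76 = 2235.88
link = 2248.67/2235.88 = 1.005720
Chained index = 100 × 1.098517 × 1.005720 = 110.4801

110.48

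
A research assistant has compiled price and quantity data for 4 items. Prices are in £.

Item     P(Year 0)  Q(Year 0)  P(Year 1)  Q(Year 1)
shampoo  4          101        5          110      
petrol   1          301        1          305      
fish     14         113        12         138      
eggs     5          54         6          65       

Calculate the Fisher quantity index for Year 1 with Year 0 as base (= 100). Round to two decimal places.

Laspeyres component (base-period weights):
ΣP(Year 0)Q(Year 1) = 4×110 + 1×305 + 14×138 + 5×65 = 440 + 305 + 1932 + 325 = 3002
ΣP(Year 0)Q(Year 0) = 4×101 + 1×301 + 14×113 + 5×54 = 404 + 301 + 1582 + 270 = 2557
L = 3002 / 2557 × 100 = 117.4032
Paasche component (current-period weights):
ΣP(Year 1)Q(Year 1) = 5×110 + 1×305 + 12×138 + 6×65 = 550 + 305 + 1656 + 390 = 2901
ΣP(Year 1)Q(Year 0) = 5×101 + 1×301 + 12×113 + 6×54 = 505 + 301 + 1356 + 324 = 2486
P = 2901 / 2486 × 100 = 116.6935
Fisher = √(L × P) = √(117.4032 × 116.6935) = 117.0478

117.05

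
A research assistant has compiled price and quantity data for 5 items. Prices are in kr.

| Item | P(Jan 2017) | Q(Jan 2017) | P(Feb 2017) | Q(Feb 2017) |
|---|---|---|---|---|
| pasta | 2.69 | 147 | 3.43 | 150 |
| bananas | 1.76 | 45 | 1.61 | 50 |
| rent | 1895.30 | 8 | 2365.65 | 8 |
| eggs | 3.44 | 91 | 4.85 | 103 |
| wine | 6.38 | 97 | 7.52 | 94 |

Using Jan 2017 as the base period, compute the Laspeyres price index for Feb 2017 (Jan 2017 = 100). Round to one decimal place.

124.8

Laspeyres price index uses base-period quantities as weights.
ΣP(Feb 2017)·Q(Jan 2017) = 3.43×147 + 1.61×45 + 2365.65×8 + 4.85×91 + 7.52×97 = 504.21 + 72.45 + 18925.2 + 441.35 + 729.44 = 20672.65
ΣP(Jan 2017)·Q(Jan 2017) = 2.69×147 + 1.76×45 + 1895.30×8 + 3.44×91 + 6.38×97 = 395.43 + 79.2 + 15162.4 + 313.04 + 618.86 = 16568.93
Index = 20672.65 / 16568.93 × 100 = 124.7676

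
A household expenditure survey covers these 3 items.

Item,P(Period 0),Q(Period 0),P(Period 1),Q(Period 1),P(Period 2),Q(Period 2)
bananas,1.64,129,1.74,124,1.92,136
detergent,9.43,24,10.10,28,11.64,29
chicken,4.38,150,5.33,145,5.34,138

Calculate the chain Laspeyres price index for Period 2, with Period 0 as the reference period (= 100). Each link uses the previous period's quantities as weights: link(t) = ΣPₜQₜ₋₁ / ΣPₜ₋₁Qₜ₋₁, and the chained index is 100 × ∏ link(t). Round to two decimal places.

121.75

Link Period 0→Period 1:
ΣP(Period 1)Q(Period 0) = 1.74×129 + 10.10×24 + 5.33×150 = 224.46 + 242.4 + 799.5 = 1266.36
ΣP(Period 0)Q(Period 0) = 1.64×129 + 9.43×24 + 4.38×150 = 211.56 + 226.32 + 657 = 1094.88
link = 1266.36/1094.88 = 1.156620
Link Period 1→Period 2:
ΣP(Period 2)Q(Period 1) = 1.92×124 + 11.64×28 + 5.34×145 = 238.08 + 325.92 + 774.3 = 1338.3
ΣP(Period 1)Q(Period 1) = 1.74×124 + 10.10×28 + 5.33×145 = 215.76 + 282.8 + 772.85 = 1271.41
link = 1338.3/1271.41 = 1.052611
Chained index = 100 × 1.156620 × 1.052611 = 121.7471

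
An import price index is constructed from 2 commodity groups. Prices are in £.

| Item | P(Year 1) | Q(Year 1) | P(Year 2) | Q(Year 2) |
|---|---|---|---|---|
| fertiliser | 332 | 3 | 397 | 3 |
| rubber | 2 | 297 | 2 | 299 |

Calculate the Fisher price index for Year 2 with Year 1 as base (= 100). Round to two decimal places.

Laspeyres component (base-period weights):
ΣP(Year 2)Q(Year 1) = 397×3 + 2×297 = 1191 + 594 = 1785
ΣP(Year 1)Q(Year 1) = 332×3 + 2×297 = 996 + 594 = 1590
L = 1785 / 1590 × 100 = 112.2642
Paasche component (current-period weights):
ΣP(Year 2)Q(Year 2) = 397×3 + 2×299 = 1191 + 598 = 1789
ΣP(Year 1)Q(Year 2) = 332×3 + 2×299 = 996 + 598 = 1594
P = 1789 / 1594 × 100 = 112.2334
Fisher = √(L × P) = √(112.2642 × 112.2334) = 112.2488

112.25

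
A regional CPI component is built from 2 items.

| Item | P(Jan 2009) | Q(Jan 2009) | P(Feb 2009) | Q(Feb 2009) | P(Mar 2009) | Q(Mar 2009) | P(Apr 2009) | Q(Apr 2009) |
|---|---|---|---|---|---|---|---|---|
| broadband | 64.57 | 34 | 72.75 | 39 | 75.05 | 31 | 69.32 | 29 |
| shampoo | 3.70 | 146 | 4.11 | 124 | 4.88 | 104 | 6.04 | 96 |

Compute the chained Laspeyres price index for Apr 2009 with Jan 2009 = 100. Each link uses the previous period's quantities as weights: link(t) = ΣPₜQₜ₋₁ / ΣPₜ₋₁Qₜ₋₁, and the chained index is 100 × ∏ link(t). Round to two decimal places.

Link Jan 2009→Feb 2009:
ΣP(Feb 2009)Q(Jan 2009) = 72.75×34 + 4.11×146 = 2473.5 + 600.06 = 3073.56
ΣP(Jan 2009)Q(Jan 2009) = 64.57×34 + 3.70×146 = 2195.38 + 540.2 = 2735.58
link = 3073.56/2735.58 = 1.123550
Link Feb 2009→Mar 2009:
ΣP(Mar 2009)Q(Feb 2009) = 75.05×39 + 4.88×124 = 2926.95 + 605.12 = 3532.07
ΣP(Feb 2009)Q(Feb 2009) = 72.75×39 + 4.11×124 = 2837.25 + 509.64 = 3346.89
link = 3532.07/3346.89 = 1.055329
Link Mar 2009→Apr 2009:
ΣP(Apr 2009)Q(Mar 2009) = 69.32×31 + 6.04×104 = 2148.92 + 628.16 = 2777.08
ΣP(Mar 2009)Q(Mar 2009) = 75.05×31 + 4.88×104 = 2326.55 + 507.52 = 2834.07
link = 2777.08/2834.07 = 0.979891
Chained index = 100 × 1.123550 × 1.055329 × 0.979891 = 116.1871

116.19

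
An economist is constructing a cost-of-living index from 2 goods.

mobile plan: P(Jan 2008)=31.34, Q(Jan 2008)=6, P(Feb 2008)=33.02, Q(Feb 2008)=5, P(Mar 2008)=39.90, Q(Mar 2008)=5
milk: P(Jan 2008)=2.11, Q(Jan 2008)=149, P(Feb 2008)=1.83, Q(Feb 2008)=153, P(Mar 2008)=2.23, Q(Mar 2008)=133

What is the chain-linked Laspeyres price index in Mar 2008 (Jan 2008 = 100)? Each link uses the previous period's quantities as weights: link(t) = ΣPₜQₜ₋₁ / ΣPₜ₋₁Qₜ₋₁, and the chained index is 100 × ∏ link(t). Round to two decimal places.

Link Jan 2008→Feb 2008:
ΣP(Feb 2008)Q(Jan 2008) = 33.02×6 + 1.83×149 = 198.12 + 272.67 = 470.79
ΣP(Jan 2008)Q(Jan 2008) = 31.34×6 + 2.11×149 = 188.04 + 314.39 = 502.43
link = 470.79/502.43 = 0.937026
Link Feb 2008→Mar 2008:
ΣP(Mar 2008)Q(Feb 2008) = 39.90×5 + 2.23×153 = 199.5 + 341.19 = 540.69
ΣP(Feb 2008)Q(Feb 2008) = 33.02×5 + 1.83×153 = 165.1 + 279.99 = 445.09
link = 540.69/445.09 = 1.214788
Chained index = 100 × 0.937026 × 1.214788 = 113.8288

113.83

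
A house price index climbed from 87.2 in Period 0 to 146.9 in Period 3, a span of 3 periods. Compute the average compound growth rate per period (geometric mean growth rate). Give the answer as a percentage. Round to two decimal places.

Growth factor = (146.9/87.2)^(1/3) = (1.684633)^(1/3) = 1.189876
Growth rate = 1.189876 − 1 = 0.189876 = 18.9876%

18.99%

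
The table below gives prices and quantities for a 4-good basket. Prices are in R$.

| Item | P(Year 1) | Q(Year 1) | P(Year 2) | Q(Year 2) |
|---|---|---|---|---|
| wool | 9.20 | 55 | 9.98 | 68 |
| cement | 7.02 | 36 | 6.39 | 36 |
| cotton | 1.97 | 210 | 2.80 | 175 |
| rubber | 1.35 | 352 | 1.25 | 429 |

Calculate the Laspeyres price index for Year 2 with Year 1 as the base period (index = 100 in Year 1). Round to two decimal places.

Laspeyres price index uses base-period quantities as weights.
ΣP(Year 2)·Q(Year 1) = 9.98×55 + 6.39×36 + 2.80×210 + 1.25×352 = 548.9 + 230.04 + 588 + 440 = 1806.94
ΣP(Year 1)·Q(Year 1) = 9.20×55 + 7.02×36 + 1.97×210 + 1.35×352 = 506 + 252.72 + 413.7 + 475.2 = 1647.62
Index = 1806.94 / 1647.62 × 100 = 109.6697

109.67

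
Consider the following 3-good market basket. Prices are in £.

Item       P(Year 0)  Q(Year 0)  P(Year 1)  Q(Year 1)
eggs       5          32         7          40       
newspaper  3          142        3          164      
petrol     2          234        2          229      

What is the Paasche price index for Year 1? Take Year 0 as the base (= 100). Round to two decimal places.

Paasche price index uses current-period quantities as weights.
ΣP(Year 1)·Q(Year 1) = 7×40 + 3×164 + 2×229 = 280 + 492 + 458 = 1230
ΣP(Year 0)·Q(Year 1) = 5×40 + 3×164 + 2×229 = 200 + 492 + 458 = 1150
Index = 1230 / 1150 × 100 = 106.9565

106.96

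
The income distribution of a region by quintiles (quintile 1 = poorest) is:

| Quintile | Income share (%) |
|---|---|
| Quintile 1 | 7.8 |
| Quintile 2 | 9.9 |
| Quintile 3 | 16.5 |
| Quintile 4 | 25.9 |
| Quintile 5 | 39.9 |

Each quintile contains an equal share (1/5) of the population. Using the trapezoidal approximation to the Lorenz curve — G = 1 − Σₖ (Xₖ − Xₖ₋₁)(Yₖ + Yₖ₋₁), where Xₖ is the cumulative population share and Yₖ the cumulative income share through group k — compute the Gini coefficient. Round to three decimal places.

0.321

Cumulative income shares Yₖ: 0.0780, 0.1770, 0.3420, 0.6010, 1.0000
Σ (Xₖ−Xₖ₋₁)(Yₖ+Yₖ₋₁) = (1/5)(0.0780+0.0000) + (1/5)(0.1770+0.0780) + (1/5)(0.3420+0.1770) + (1/5)(0.6010+0.3420) + (1/5)(1.0000+0.6010)
  = 0.0156 + 0.0510 + 0.1038 + 0.1886 + 0.3202 = 0.6792
G = 1 − 0.6792 = 0.3208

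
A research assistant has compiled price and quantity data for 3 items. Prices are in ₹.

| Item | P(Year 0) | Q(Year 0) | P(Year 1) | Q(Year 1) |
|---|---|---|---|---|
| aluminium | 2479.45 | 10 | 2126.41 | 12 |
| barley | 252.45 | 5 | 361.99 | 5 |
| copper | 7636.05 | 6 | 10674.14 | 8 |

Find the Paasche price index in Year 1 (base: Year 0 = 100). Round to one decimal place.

122.4

Paasche price index uses current-period quantities as weights.
ΣP(Year 1)·Q(Year 1) = 2126.41×12 + 361.99×5 + 10674.14×8 = 25516.92 + 1809.95 + 85393.12 = 112719.99
ΣP(Year 0)·Q(Year 1) = 2479.45×12 + 252.45×5 + 7636.05×8 = 29753.4 + 1262.25 + 61088.4 = 92104.05
Index = 112719.99 / 92104.05 × 100 = 122.3833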